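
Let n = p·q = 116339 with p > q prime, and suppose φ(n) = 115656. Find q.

317

φ(n) = (p−1)(q−1) = n − (p+q) + 1, so p + q = 116339 − 115656 + 1 = 684.
p and q are the roots of t² − 684t + 116339 = 0.
Discriminant: 684² − 4·116339 = 467856 − 465356 = 2500; √2500 = 50.
q = (684 − 50)/2 = 317, p = (684 + 50)/2 = 367.
Check: 317 · 367 = 116339.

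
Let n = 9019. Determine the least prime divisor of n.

9019 is odd.
Digit sum 19, not divisible by 3.
Ends in 9: not divisible by 5.
7: 9019 = 7·1288 + 3
11: 9019 = 11·819 + 10
13: 9019 = 13·693 + 10
17: 9019 = 17·530 + 9
19: 9019 = 19·474 + 13
23: 9019 = 23·392 + 3
29: 9019 = 29·311

29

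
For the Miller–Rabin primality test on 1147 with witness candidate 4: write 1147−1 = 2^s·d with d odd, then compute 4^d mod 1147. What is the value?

1147 − 1 = 1146 = 2^1 · 573, so d = 573.
4^1 ≡ 4 (mod 1147)
4^2 ≡ 4^2 = 16 ≡ 16 (mod 1147)
4^4 ≡ 16^2 = 256 ≡ 256 (mod 1147)
4^8 ≡ 256^2 = 65536 ≡ 157 (mod 1147)
4^16 ≡ 157^2 = 24649 ≡ 562 (mod 1147)
4^32 ≡ 562^2 = 315844 ≡ 419 (mod 1147)
4^64 ≡ 419^2 = 175561 ≡ 70 (mod 1147)
4^128 ≡ 70^2 = 4900 ≡ 312 (mod 1147)
4^256 ≡ 312^2 = 97344 ≡ 996 (mod 1147)
4^512 ≡ 996^2 = 992016 ≡ 1008 (mod 1147)
573 = 512 + 32 + 16 + 8 + 4 + 1 in binary powers of 2.
So 4^573 ≡ 1008 · 419 · 562 · 157 · 256 · 4 ≡ 529 (mod 1147).
Squaring chain: 529; never reaches −1, so base 4 is a Miller–Rabin witness that 1147 is composite.

529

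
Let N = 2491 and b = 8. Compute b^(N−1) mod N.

1811

8^1 ≡ 8 (mod 2491)
8^2 ≡ 8^2 = 64 ≡ 64 (mod 2491)
8^4 ≡ 64^2 = 4096 ≡ 1605 (mod 2491)
8^8 ≡ 1605^2 = 2576025 ≡ 331 (mod 2491)
8^16 ≡ 331^2 = 109561 ≡ 2448 (mod 2491)
8^32 ≡ 2448^2 = 5992704 ≡ 1849 (mod 2491)
8^64 ≡ 1849^2 = 3418801 ≡ 1149 (mod 2491)
8^128 ≡ 1149^2 = 1320201 ≡ 2462 (mod 2491)
8^256 ≡ 2462^2 = 6061444 ≡ 841 (mod 2491)
8^512 ≡ 841^2 = 707281 ≡ 2328 (mod 2491)
8^1024 ≡ 2328^2 = 5419584 ≡ 1659 (mod 2491)
8^2048 ≡ 1659^2 = 2752281 ≡ 2217 (mod 2491)
2490 = 2048 + 256 + 128 + 32 + 16 + 8 + 2 in binary powers of 2.
So 8^2490 ≡ 2217 · 841 · 2462 · 1849 · 2448 · 331 · 64 ≡ 1811 (mod 2491).
Since 1811 ≠ 1, base 8 is a Fermat witness: 2491 is composite.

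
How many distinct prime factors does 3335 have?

3335 = 5 · 667
667 = 23 · 29
3335 = 5 · 23 · 29, which has 3 distinct prime factors.

3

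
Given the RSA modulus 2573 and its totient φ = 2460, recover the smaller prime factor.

φ(n) = (p−1)(q−1) = n − (p+q) + 1, so p + q = 2573 − 2460 + 1 = 114.
p and q are the roots of t² − 114t + 2573 = 0.
Discriminant: 114² − 4·2573 = 12996 − 10292 = 2704; √2704 = 52.
q = (114 − 52)/2 = 31, p = (114 + 52)/2 = 83.
Check: 31 · 83 = 2573.

31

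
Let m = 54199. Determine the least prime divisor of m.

54199 is odd.
Digit sum 28, not divisible by 3.
Ends in 9: not divisible by 5.
7: 54199 = 7·7742 + 5
11: 54199 = 11·4927 + 2
13: 54199 = 13·4169 + 2
17: 54199 = 17·3188 + 3
19: 54199 = 19·2852 + 11
23: 54199 = 23·2356 + 11
29: 54199 = 29·1868 + 27
31: 54199 = 31·1748 + 11
37: 54199 = 37·1464 + 31
41: 54199 = 41·1321 + 38
43: 54199 = 43·1260 + 19
47: 54199 = 47·1153 + 8
53: 54199 = 53·1022 + 33
59: 54199 = 59·918 + 37
61: 54199 = 61·888 + 31
67: 54199 = 67·808 + 63
71: 54199 = 71·763 + 26
73: 54199 = 73·742 + 33
79: 54199 = 79·686 + 5
83: 54199 = 83·653

83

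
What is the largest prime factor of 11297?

79

11297 = 11 · 1027
1027 = 13 · 79
79 is prime.
So 11297 = 11 · 13 · 79; the largest prime factor is 79.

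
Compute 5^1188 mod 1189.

5^1 ≡ 5 (mod 1189)
5^2 ≡ 5^2 = 25 ≡ 25 (mod 1189)
5^4 ≡ 25^2 = 625 ≡ 625 (mod 1189)
5^8 ≡ 625^2 = 390625 ≡ 633 (mod 1189)
5^16 ≡ 633^2 = 400689 ≡ 1185 (mod 1189)
5^32 ≡ 1185^2 = 1404225 ≡ 16 (mod 1189)
5^64 ≡ 16^2 = 256 ≡ 256 (mod 1189)
5^128 ≡ 256^2 = 65536 ≡ 141 (mod 1189)
5^256 ≡ 141^2 = 19881 ≡ 857 (mod 1189)
5^512 ≡ 857^2 = 734449 ≡ 836 (mod 1189)
5^1024 ≡ 836^2 = 698896 ≡ 953 (mod 1189)
1188 = 1024 + 128 + 32 + 4 in binary powers of 2.
So 5^1188 ≡ 953 · 141 · 16 · 625 ≡ 674 (mod 1189).
Since 674 ≠ 1, base 5 is a Fermat witness: 1189 is composite.

674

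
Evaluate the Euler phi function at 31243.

30888

Factor: 31243 = 157 · 199.
φ(31243) = (157−1) · (199−1) = 156 · 198 = 30888.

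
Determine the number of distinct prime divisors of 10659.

10659 = 3 · 3553
3553 = 11 · 323
323 = 17 · 19
10659 = 3 · 11 · 17 · 19, which has 4 distinct prime factors.

4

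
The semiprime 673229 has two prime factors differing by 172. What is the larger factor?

911

Since p = q + 172, we have 673229 = q(q + 172), so q² + 172q − 673229 = 0.
Discriminant: 172² + 4·673229 = 29584 + 2692916 = 2722500; √2722500 = 1650.
q = (−172 + 1650)/2 = 739, and p = q + 172 = 911.
Check: 739 · 911 = 673229.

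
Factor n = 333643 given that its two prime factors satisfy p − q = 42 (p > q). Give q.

557

Since p = q + 42, we have 333643 = q(q + 42), so q² + 42q − 333643 = 0.
Discriminant: 42² + 4·333643 = 1764 + 1334572 = 1336336; √1336336 = 1156.
q = (−42 + 1156)/2 = 557, and p = q + 42 = 599.
Check: 557 · 599 = 333643.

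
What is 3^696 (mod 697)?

3^1 ≡ 3 (mod 697)
3^2 ≡ 3^2 = 9 ≡ 9 (mod 697)
3^4 ≡ 9^2 = 81 ≡ 81 (mod 697)
3^8 ≡ 81^2 = 6561 ≡ 288 (mod 697)
3^16 ≡ 288^2 = 82944 ≡ 1 (mod 697)
3^32 ≡ 1^2 = 1 ≡ 1 (mod 697)
3^64 ≡ 1^2 = 1 ≡ 1 (mod 697)
3^128 ≡ 1^2 = 1 ≡ 1 (mod 697)
3^256 ≡ 1^2 = 1 ≡ 1 (mod 697)
3^512 ≡ 1^2 = 1 ≡ 1 (mod 697)
696 = 512 + 128 + 32 + 16 + 8 in binary powers of 2.
So 3^696 ≡ 1 · 1 · 1 · 1 · 288 ≡ 288 (mod 697).
Since 288 ≠ 1, base 3 is a Fermat witness: 697 is composite.

288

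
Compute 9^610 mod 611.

9^1 ≡ 9 (mod 611)
9^2 ≡ 9^2 = 81 ≡ 81 (mod 611)
9^4 ≡ 81^2 = 6561 ≡ 451 (mod 611)
9^8 ≡ 451^2 = 203401 ≡ 549 (mod 611)
9^16 ≡ 549^2 = 301401 ≡ 178 (mod 611)
9^32 ≡ 178^2 = 31684 ≡ 523 (mod 611)
9^64 ≡ 523^2 = 273529 ≡ 412 (mod 611)
9^128 ≡ 412^2 = 169744 ≡ 497 (mod 611)
9^256 ≡ 497^2 = 247009 ≡ 165 (mod 611)
9^512 ≡ 165^2 = 27225 ≡ 341 (mod 611)
610 = 512 + 64 + 32 + 2 in binary powers of 2.
So 9^610 ≡ 341 · 412 · 523 · 81 ≡ 191 (mod 611).
Since 191 ≠ 1, base 9 is a Fermat witness: 611 is composite.

191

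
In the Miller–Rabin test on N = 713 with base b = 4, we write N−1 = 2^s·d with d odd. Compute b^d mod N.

713 − 1 = 712 = 2^3 · 89, so d = 89.
4^1 ≡ 4 (mod 713)
4^2 ≡ 4^2 = 16 ≡ 16 (mod 713)
4^4 ≡ 16^2 = 256 ≡ 256 (mod 713)
4^8 ≡ 256^2 = 65536 ≡ 653 (mod 713)
4^16 ≡ 653^2 = 426409 ≡ 35 (mod 713)
4^32 ≡ 35^2 = 1225 ≡ 512 (mod 713)
4^64 ≡ 512^2 = 262144 ≡ 473 (mod 713)
89 = 64 + 16 + 8 + 1 in binary powers of 2.
So 4^89 ≡ 473 · 35 · 653 · 4 ≡ 349 (mod 713).
Squaring chain: 349 → 591 → 624; never reaches −1, so base 4 is a Miller–Rabin witness that 713 is composite.

349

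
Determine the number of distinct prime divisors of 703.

2

703 = 19 · 37
703 = 19 · 37, which has 2 distinct prime factors.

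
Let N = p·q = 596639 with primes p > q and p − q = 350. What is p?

967

Since p = q + 350, we have 596639 = q(q + 350), so q² + 350q − 596639 = 0.
Discriminant: 350² + 4·596639 = 122500 + 2386556 = 2509056; √2509056 = 1584.
q = (−350 + 1584)/2 = 617, and p = q + 350 = 967.
Check: 617 · 967 = 596639.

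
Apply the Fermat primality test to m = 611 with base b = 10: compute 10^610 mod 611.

10^1 ≡ 10 (mod 611)
10^2 ≡ 10^2 = 100 ≡ 100 (mod 611)
10^4 ≡ 100^2 = 10000 ≡ 224 (mod 611)
10^8 ≡ 224^2 = 50176 ≡ 74 (mod 611)
10^16 ≡ 74^2 = 5476 ≡ 588 (mod 611)
10^32 ≡ 588^2 = 345744 ≡ 529 (mod 611)
10^64 ≡ 529^2 = 279841 ≡ 3 (mod 611)
10^128 ≡ 3^2 = 9 ≡ 9 (mod 611)
10^256 ≡ 9^2 = 81 ≡ 81 (mod 611)
10^512 ≡ 81^2 = 6561 ≡ 451 (mod 611)
610 = 512 + 64 + 32 + 2 in binary powers of 2.
So 10^610 ≡ 451 · 3 · 529 · 100 ≡ 549 (mod 611).
Since 549 ≠ 1, base 10 is a Fermat witness: 611 is composite.

549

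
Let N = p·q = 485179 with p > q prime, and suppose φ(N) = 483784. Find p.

743

φ(n) = (p−1)(q−1) = n − (p+q) + 1, so p + q = 485179 − 483784 + 1 = 1396.
p and q are the roots of t² − 1396t + 485179 = 0.
Discriminant: 1396² − 4·485179 = 1948816 − 1940716 = 8100; √8100 = 90.
q = (1396 − 90)/2 = 653, p = (1396 + 90)/2 = 743.
Check: 653 · 743 = 485179.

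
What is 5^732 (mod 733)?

5^1 ≡ 5 (mod 733)
5^2 ≡ 5^2 = 25 ≡ 25 (mod 733)
5^4 ≡ 25^2 = 625 ≡ 625 (mod 733)
5^8 ≡ 625^2 = 390625 ≡ 669 (mod 733)
5^16 ≡ 669^2 = 447561 ≡ 431 (mod 733)
5^32 ≡ 431^2 = 185761 ≡ 312 (mod 733)
5^64 ≡ 312^2 = 97344 ≡ 588 (mod 733)
5^128 ≡ 588^2 = 345744 ≡ 501 (mod 733)
5^256 ≡ 501^2 = 251001 ≡ 315 (mod 733)
5^512 ≡ 315^2 = 99225 ≡ 270 (mod 733)
732 = 512 + 128 + 64 + 16 + 8 + 4 in binary powers of 2.
So 5^732 ≡ 270 · 501 · 588 · 431 · 669 · 625 ≡ 1 (mod 733).
Since the result is 1, base 5 gives no evidence that 733 is composite.

1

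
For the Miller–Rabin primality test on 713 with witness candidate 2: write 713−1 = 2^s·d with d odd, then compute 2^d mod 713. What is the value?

140

713 − 1 = 712 = 2^3 · 89, so d = 89.
2^1 ≡ 2 (mod 713)
2^2 ≡ 2^2 = 4 ≡ 4 (mod 713)
2^4 ≡ 4^2 = 16 ≡ 16 (mod 713)
2^8 ≡ 16^2 = 256 ≡ 256 (mod 713)
2^16 ≡ 256^2 = 65536 ≡ 653 (mod 713)
2^32 ≡ 653^2 = 426409 ≡ 35 (mod 713)
2^64 ≡ 35^2 = 1225 ≡ 512 (mod 713)
89 = 64 + 16 + 8 + 1 in binary powers of 2.
So 2^89 ≡ 512 · 653 · 256 · 2 ≡ 140 (mod 713).
Squaring chain: 140 → 349 → 591; never reaches −1, so base 2 is a Miller–Rabin witness that 713 is composite.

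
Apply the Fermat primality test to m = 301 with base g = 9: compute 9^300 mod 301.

9^1 ≡ 9 (mod 301)
9^2 ≡ 9^2 = 81 ≡ 81 (mod 301)
9^4 ≡ 81^2 = 6561 ≡ 240 (mod 301)
9^8 ≡ 240^2 = 57600 ≡ 109 (mod 301)
9^16 ≡ 109^2 = 11881 ≡ 142 (mod 301)
9^32 ≡ 142^2 = 20164 ≡ 298 (mod 301)
9^64 ≡ 298^2 = 88804 ≡ 9 (mod 301)
9^128 ≡ 9^2 = 81 ≡ 81 (mod 301)
9^256 ≡ 81^2 = 6561 ≡ 240 (mod 301)
300 = 256 + 32 + 8 + 4 in binary powers of 2.
So 9^300 ≡ 240 · 298 · 109 · 240 ≡ 176 (mod 301).
Since 176 ≠ 1, base 9 is a Fermat witness: 301 is composite.

176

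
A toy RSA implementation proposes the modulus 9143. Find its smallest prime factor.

41

9143 is odd.
Digit sum 17, not divisible by 3.
Ends in 3: not divisible by 5.
7: 9143 = 7·1306 + 1
11: 9143 = 11·831 + 2
13: 9143 = 13·703 + 4
17: 9143 = 17·537 + 14
19: 9143 = 19·481 + 4
23: 9143 = 23·397 + 12
29: 9143 = 29·315 + 8
31: 9143 = 31·294 + 29
37: 9143 = 37·247 + 4
41: 9143 = 41·223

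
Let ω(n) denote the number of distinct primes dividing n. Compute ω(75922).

75922 = 2 · 37961
37961 = 7 · 5423
5423 = 11 · 493
493 = 17 · 29
75922 = 2 · 7 · 11 · 17 · 29, which has 5 distinct prime factors.

5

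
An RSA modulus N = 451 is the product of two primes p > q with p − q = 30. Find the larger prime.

41

Since p = q + 30, we have 451 = q(q + 30), so q² + 30q − 451 = 0.
Discriminant: 30² + 4·451 = 900 + 1804 = 2704; √2704 = 52.
q = (−30 + 52)/2 = 11, and p = q + 30 = 41.
Check: 11 · 41 = 451.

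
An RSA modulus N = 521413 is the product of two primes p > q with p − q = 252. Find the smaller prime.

Since p = q + 252, we have 521413 = q(q + 252), so q² + 252q − 521413 = 0.
Discriminant: 252² + 4·521413 = 63504 + 2085652 = 2149156; √2149156 = 1466.
q = (−252 + 1466)/2 = 607, and p = q + 252 = 859.
Check: 607 · 859 = 521413.

607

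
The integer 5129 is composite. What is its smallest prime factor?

5129 is odd.
Digit sum 17, not divisible by 3.
Ends in 9: not divisible by 5.
7: 5129 = 7·732 + 5
11: 5129 = 11·466 + 3
13: 5129 = 13·394 + 7
17: 5129 = 17·301 + 12
19: 5129 = 19·269 + 18
23: 5129 = 23·223

23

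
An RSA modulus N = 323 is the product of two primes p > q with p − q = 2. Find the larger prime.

19

Since p = q + 2, we have 323 = q(q + 2), so q² + 2q − 323 = 0.
Discriminant: 2² + 4·323 = 4 + 1292 = 1296; √1296 = 36.
q = (−2 + 36)/2 = 17, and p = q + 2 = 19.
Check: 17 · 19 = 323.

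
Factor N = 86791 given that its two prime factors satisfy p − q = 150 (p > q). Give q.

229

Since p = q + 150, we have 86791 = q(q + 150), so q² + 150q − 86791 = 0.
Discriminant: 150² + 4·86791 = 22500 + 347164 = 369664; √369664 = 608.
q = (−150 + 608)/2 = 229, and p = q + 150 = 379.
Check: 229 · 379 = 86791.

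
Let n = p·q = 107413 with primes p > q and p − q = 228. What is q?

233

Since p = q + 228, we have 107413 = q(q + 228), so q² + 228q − 107413 = 0.
Discriminant: 228² + 4·107413 = 51984 + 429652 = 481636; √481636 = 694.
q = (−228 + 694)/2 = 233, and p = q + 228 = 461.
Check: 233 · 461 = 107413.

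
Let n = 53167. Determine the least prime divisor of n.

53167 is odd.
Digit sum 22, not divisible by 3.
Ends in 7: not divisible by 5.
7: 53167 = 7·7595 + 2
11: 53167 = 11·4833 + 4
13: 53167 = 13·4089 + 10
17: 53167 = 17·3127 + 8
19: 53167 = 19·2798 + 5
23: 53167 = 23·2311 + 14
29: 53167 = 29·1833 + 10
31: 53167 = 31·1715 + 2
37: 53167 = 37·1436 + 35
41: 53167 = 41·1296 + 31
43: 53167 = 43·1236 + 19
47: 53167 = 47·1131 + 10
53: 53167 = 53·1003 + 8
59: 53167 = 59·901 + 8
61: 53167 = 61·871 + 36
67: 53167 = 67·793 + 36
71: 53167 = 71·748 + 59
73: 53167 = 73·728 + 23
79: 53167 = 79·673

79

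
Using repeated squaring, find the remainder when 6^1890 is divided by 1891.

6^1 ≡ 6 (mod 1891)
6^2 ≡ 6^2 = 36 ≡ 36 (mod 1891)
6^4 ≡ 36^2 = 1296 ≡ 1296 (mod 1891)
6^8 ≡ 1296^2 = 1679616 ≡ 408 (mod 1891)
6^16 ≡ 408^2 = 166464 ≡ 56 (mod 1891)
6^32 ≡ 56^2 = 3136 ≡ 1245 (mod 1891)
6^64 ≡ 1245^2 = 1550025 ≡ 1296 (mod 1891)
6^128 ≡ 1296^2 = 1679616 ≡ 408 (mod 1891)
6^256 ≡ 408^2 = 166464 ≡ 56 (mod 1891)
6^512 ≡ 56^2 = 3136 ≡ 1245 (mod 1891)
6^1024 ≡ 1245^2 = 1550025 ≡ 1296 (mod 1891)
1890 = 1024 + 512 + 256 + 64 + 32 + 2 in binary powers of 2.
So 6^1890 ≡ 1296 · 1245 · 56 · 1296 · 1245 · 36 ≡ 1768 (mod 1891).
Since 1768 ≠ 1, base 6 is a Fermat witness: 1891 is composite.

1768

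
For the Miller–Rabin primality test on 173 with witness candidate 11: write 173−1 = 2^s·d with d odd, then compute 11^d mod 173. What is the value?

173 − 1 = 172 = 2^2 · 43, so d = 43.
11^1 ≡ 11 (mod 173)
11^2 ≡ 11^2 = 121 ≡ 121 (mod 173)
11^4 ≡ 121^2 = 14641 ≡ 109 (mod 173)
11^8 ≡ 109^2 = 11881 ≡ 117 (mod 173)
11^16 ≡ 117^2 = 13689 ≡ 22 (mod 173)
11^32 ≡ 22^2 = 484 ≡ 138 (mod 173)
43 = 32 + 8 + 2 + 1 in binary powers of 2.
So 11^43 ≡ 138 · 117 · 121 · 11 ≡ 93 (mod 173).
Squaring chain: 93 → 172; reaches −1, so base 11 does not prove 173 composite.

93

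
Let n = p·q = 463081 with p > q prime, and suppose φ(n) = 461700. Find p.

811

φ(n) = (p−1)(q−1) = n − (p+q) + 1, so p + q = 463081 − 461700 + 1 = 1382.
p and q are the roots of t² − 1382t + 463081 = 0.
Discriminant: 1382² − 4·463081 = 1909924 − 1852324 = 57600; √57600 = 240.
q = (1382 − 240)/2 = 571, p = (1382 + 240)/2 = 811.
Check: 571 · 811 = 463081.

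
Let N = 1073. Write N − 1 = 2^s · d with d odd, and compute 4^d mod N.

1073 − 1 = 1072 = 2^4 · 67, so d = 67.
4^1 ≡ 4 (mod 1073)
4^2 ≡ 4^2 = 16 ≡ 16 (mod 1073)
4^4 ≡ 16^2 = 256 ≡ 256 (mod 1073)
4^8 ≡ 256^2 = 65536 ≡ 83 (mod 1073)
4^16 ≡ 83^2 = 6889 ≡ 451 (mod 1073)
4^32 ≡ 451^2 = 203401 ≡ 604 (mod 1073)
4^64 ≡ 604^2 = 364816 ≡ 1069 (mod 1073)
67 = 64 + 2 + 1 in binary powers of 2.
So 4^67 ≡ 1069 · 16 · 4 ≡ 817 (mod 1073).
Squaring chain: 817 → 83 → 451 → 604; never reaches −1, so base 4 is a Miller–Rabin witness that 1073 is composite.

817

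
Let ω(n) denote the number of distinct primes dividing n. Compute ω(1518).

4

1518 = 2 · 759
759 = 3 · 253
253 = 11 · 23
1518 = 2 · 3 · 11 · 23, which has 4 distinct prime factors.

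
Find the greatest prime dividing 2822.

2822 = 2 · 1411
1411 = 17 · 83
83 is prime.
So 2822 = 2 · 17 · 83; the largest prime factor is 83.

83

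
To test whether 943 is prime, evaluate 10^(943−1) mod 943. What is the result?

469

10^1 ≡ 10 (mod 943)
10^2 ≡ 10^2 = 100 ≡ 100 (mod 943)
10^4 ≡ 100^2 = 10000 ≡ 570 (mod 943)
10^8 ≡ 570^2 = 324900 ≡ 508 (mod 943)
10^16 ≡ 508^2 = 258064 ≡ 625 (mod 943)
10^32 ≡ 625^2 = 390625 ≡ 223 (mod 943)
10^64 ≡ 223^2 = 49729 ≡ 693 (mod 943)
10^128 ≡ 693^2 = 480249 ≡ 262 (mod 943)
10^256 ≡ 262^2 = 68644 ≡ 748 (mod 943)
10^512 ≡ 748^2 = 559504 ≡ 305 (mod 943)
942 = 512 + 256 + 128 + 32 + 8 + 4 + 2 in binary powers of 2.
So 10^942 ≡ 305 · 748 · 262 · 223 · 508 · 570 · 100 ≡ 469 (mod 943).
Since 469 ≠ 1, base 10 is a Fermat witness: 943 is composite.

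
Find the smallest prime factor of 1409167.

1409167 is odd.
Digit sum 28, not divisible by 3.
Ends in 7: not divisible by 5.
7: 1409167 = 7·201309 + 4
11: 1409167 = 11·128106 + 1
13: 1409167 = 13·108397 + 6
17: 1409167 = 17·82892 + 3
19: 1409167 = 19·74166 + 13
23: 1409167 = 23·61268 + 3
29: 1409167 = 29·48591 + 28
31: 1409167 = 31·45457

31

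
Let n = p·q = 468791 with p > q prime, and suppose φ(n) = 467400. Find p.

φ(n) = (p−1)(q−1) = n − (p+q) + 1, so p + q = 468791 − 467400 + 1 = 1392.
p and q are the roots of t² − 1392t + 468791 = 0.
Discriminant: 1392² − 4·468791 = 1937664 − 1875164 = 62500; √62500 = 250.
q = (1392 − 250)/2 = 571, p = (1392 + 250)/2 = 821.
Check: 571 · 821 = 468791.

821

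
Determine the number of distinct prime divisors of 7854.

7854 = 2 · 3927
3927 = 3 · 1309
1309 = 7 · 187
187 = 11 · 17
7854 = 2 · 3 · 7 · 11 · 17, which has 5 distinct prime factors.

5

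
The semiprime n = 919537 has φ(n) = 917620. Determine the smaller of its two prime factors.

φ(n) = (p−1)(q−1) = n − (p+q) + 1, so p + q = 919537 − 917620 + 1 = 1918.
p and q are the roots of t² − 1918t + 919537 = 0.
Discriminant: 1918² − 4·919537 = 3678724 − 3678148 = 576; √576 = 24.
q = (1918 − 24)/2 = 947, p = (1918 + 24)/2 = 971.
Check: 947 · 971 = 919537.

947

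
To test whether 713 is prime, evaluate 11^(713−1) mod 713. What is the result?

11^1 ≡ 11 (mod 713)
11^2 ≡ 11^2 = 121 ≡ 121 (mod 713)
11^4 ≡ 121^2 = 14641 ≡ 381 (mod 713)
11^8 ≡ 381^2 = 145161 ≡ 422 (mod 713)
11^16 ≡ 422^2 = 178084 ≡ 547 (mod 713)
11^32 ≡ 547^2 = 299209 ≡ 462 (mod 713)
11^64 ≡ 462^2 = 213444 ≡ 257 (mod 713)
11^128 ≡ 257^2 = 66049 ≡ 453 (mod 713)
11^256 ≡ 453^2 = 205209 ≡ 578 (mod 713)
11^512 ≡ 578^2 = 334084 ≡ 400 (mod 713)
712 = 512 + 128 + 64 + 8 in binary powers of 2.
So 11^712 ≡ 400 · 453 · 257 · 422 ≡ 514 (mod 713).
Since 514 ≠ 1, base 11 is a Fermat witness: 713 is composite.

514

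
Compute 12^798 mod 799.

780

12^1 ≡ 12 (mod 799)
12^2 ≡ 12^2 = 144 ≡ 144 (mod 799)
12^4 ≡ 144^2 = 20736 ≡ 761 (mod 799)
12^8 ≡ 761^2 = 579121 ≡ 645 (mod 799)
12^16 ≡ 645^2 = 416025 ≡ 545 (mod 799)
12^32 ≡ 545^2 = 297025 ≡ 596 (mod 799)
12^64 ≡ 596^2 = 355216 ≡ 460 (mod 799)
12^128 ≡ 460^2 = 211600 ≡ 664 (mod 799)
12^256 ≡ 664^2 = 440896 ≡ 647 (mod 799)
12^512 ≡ 647^2 = 418609 ≡ 732 (mod 799)
798 = 512 + 256 + 16 + 8 + 4 + 2 in binary powers of 2.
So 12^798 ≡ 732 · 647 · 545 · 645 · 761 · 144 ≡ 780 (mod 799).
Since 780 ≠ 1, base 12 is a Fermat witness: 799 is composite.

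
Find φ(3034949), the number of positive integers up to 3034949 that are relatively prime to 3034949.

2970000

Factor: 3034949 = 101 · 151 · 199.
φ(3034949) = (101−1) · (151−1) · (199−1) = 100 · 150 · 198 = 2970000.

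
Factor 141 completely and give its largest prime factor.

141 = 3 · 47
47 is prime.
So 141 = 3 · 47; the largest prime factor is 47.

47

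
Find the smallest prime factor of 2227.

17

2227 is odd.
Digit sum 13, not divisible by 3.
Ends in 7: not divisible by 5.
7: 2227 = 7·318 + 1
11: 2227 = 11·202 + 5
13: 2227 = 13·171 + 4
17: 2227 = 17·131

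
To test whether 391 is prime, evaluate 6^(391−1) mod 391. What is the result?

25

6^1 ≡ 6 (mod 391)
6^2 ≡ 6^2 = 36 ≡ 36 (mod 391)
6^4 ≡ 36^2 = 1296 ≡ 123 (mod 391)
6^8 ≡ 123^2 = 15129 ≡ 271 (mod 391)
6^16 ≡ 271^2 = 73441 ≡ 324 (mod 391)
6^32 ≡ 324^2 = 104976 ≡ 188 (mod 391)
6^64 ≡ 188^2 = 35344 ≡ 154 (mod 391)
6^128 ≡ 154^2 = 23716 ≡ 256 (mod 391)
6^256 ≡ 256^2 = 65536 ≡ 239 (mod 391)
390 = 256 + 128 + 4 + 2 in binary powers of 2.
So 6^390 ≡ 239 · 256 · 123 · 36 ≡ 25 (mod 391).
Since 25 ≠ 1, base 6 is a Fermat witness: 391 is composite.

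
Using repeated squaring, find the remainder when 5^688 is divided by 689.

5^1 ≡ 5 (mod 689)
5^2 ≡ 5^2 = 25 ≡ 25 (mod 689)
5^4 ≡ 25^2 = 625 ≡ 625 (mod 689)
5^8 ≡ 625^2 = 390625 ≡ 651 (mod 689)
5^16 ≡ 651^2 = 423801 ≡ 66 (mod 689)
5^32 ≡ 66^2 = 4356 ≡ 222 (mod 689)
5^64 ≡ 222^2 = 49284 ≡ 365 (mod 689)
5^128 ≡ 365^2 = 133225 ≡ 248 (mod 689)
5^256 ≡ 248^2 = 61504 ≡ 183 (mod 689)
5^512 ≡ 183^2 = 33489 ≡ 417 (mod 689)
688 = 512 + 128 + 32 + 16 in binary powers of 2.
So 5^688 ≡ 417 · 248 · 222 · 66 ≡ 365 (mod 689).
Since 365 ≠ 1, base 5 is a Fermat witness: 689 is composite.

365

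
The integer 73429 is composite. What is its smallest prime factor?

97

73429 is odd.
Digit sum 25, not divisible by 3.
Ends in 9: not divisible by 5.
7: 73429 = 7·10489 + 6
11: 73429 = 11·6675 + 4
13: 73429 = 13·5648 + 5
17: 73429 = 17·4319 + 6
19: 73429 = 19·3864 + 13
23: 73429 = 23·3192 + 13
29: 73429 = 29·2532 + 1
31: 73429 = 31·2368 + 21
37: 73429 = 37·1984 + 21
41: 73429 = 41·1790 + 39
43: 73429 = 43·1707 + 28
47: 73429 = 47·1562 + 15
53: 73429 = 53·1385 + 24
59: 73429 = 59·1244 + 33
61: 73429 = 61·1203 + 46
67: 73429 = 67·1095 + 64
71: 73429 = 71·1034 + 15
73: 73429 = 73·1005 + 64
79: 73429 = 79·929 + 38
83: 73429 = 83·884 + 57
89: 73429 = 89·825 + 4
97: 73429 = 97·757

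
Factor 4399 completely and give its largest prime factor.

83

4399 = 53 · 83
83 is prime.
So 4399 = 53 · 83; the largest prime factor is 83.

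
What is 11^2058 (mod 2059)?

11^1 ≡ 11 (mod 2059)
11^2 ≡ 11^2 = 121 ≡ 121 (mod 2059)
11^4 ≡ 121^2 = 14641 ≡ 228 (mod 2059)
11^8 ≡ 228^2 = 51984 ≡ 509 (mod 2059)
11^16 ≡ 509^2 = 259081 ≡ 1706 (mod 2059)
11^32 ≡ 1706^2 = 2910436 ≡ 1069 (mod 2059)
11^64 ≡ 1069^2 = 1142761 ≡ 16 (mod 2059)
11^128 ≡ 16^2 = 256 ≡ 256 (mod 2059)
11^256 ≡ 256^2 = 65536 ≡ 1707 (mod 2059)
11^512 ≡ 1707^2 = 2913849 ≡ 364 (mod 2059)
11^1024 ≡ 364^2 = 132496 ≡ 720 (mod 2059)
11^2048 ≡ 720^2 = 518400 ≡ 1591 (mod 2059)
2058 = 2048 + 8 + 2 in binary powers of 2.
So 11^2058 ≡ 1591 · 509 · 121 ≡ 289 (mod 2059).
Since 289 ≠ 1, base 11 is a Fermat witness: 2059 is composite.

289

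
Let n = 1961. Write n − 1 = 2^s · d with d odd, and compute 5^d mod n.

1961 − 1 = 1960 = 2^3 · 245, so d = 245.
5^1 ≡ 5 (mod 1961)
5^2 ≡ 5^2 = 25 ≡ 25 (mod 1961)
5^4 ≡ 25^2 = 625 ≡ 625 (mod 1961)
5^8 ≡ 625^2 = 390625 ≡ 386 (mod 1961)
5^16 ≡ 386^2 = 148996 ≡ 1921 (mod 1961)
5^32 ≡ 1921^2 = 3690241 ≡ 1600 (mod 1961)
5^64 ≡ 1600^2 = 2560000 ≡ 895 (mod 1961)
5^128 ≡ 895^2 = 801025 ≡ 937 (mod 1961)
245 = 128 + 64 + 32 + 16 + 4 + 1 in binary powers of 2.
So 5^245 ≡ 937 · 895 · 1600 · 1921 · 625 · 5 ≡ 775 (mod 1961).
Squaring chain: 775 → 559 → 682; never reaches −1, so base 5 is a Miller–Rabin witness that 1961 is composite.

775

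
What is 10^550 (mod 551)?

10^1 ≡ 10 (mod 551)
10^2 ≡ 10^2 = 100 ≡ 100 (mod 551)
10^4 ≡ 100^2 = 10000 ≡ 82 (mod 551)
10^8 ≡ 82^2 = 6724 ≡ 112 (mod 551)
10^16 ≡ 112^2 = 12544 ≡ 422 (mod 551)
10^32 ≡ 422^2 = 178084 ≡ 111 (mod 551)
10^64 ≡ 111^2 = 12321 ≡ 199 (mod 551)
10^128 ≡ 199^2 = 39601 ≡ 480 (mod 551)
10^256 ≡ 480^2 = 230400 ≡ 82 (mod 551)
10^512 ≡ 82^2 = 6724 ≡ 112 (mod 551)
550 = 512 + 32 + 4 + 2 in binary powers of 2.
So 10^550 ≡ 112 · 111 · 82 · 100 ≡ 237 (mod 551).
Since 237 ≠ 1, base 10 is a Fermat witness: 551 is composite.

237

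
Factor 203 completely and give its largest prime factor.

203 = 7 · 29
29 is prime.
So 203 = 7 · 29; the largest prime factor is 29.

29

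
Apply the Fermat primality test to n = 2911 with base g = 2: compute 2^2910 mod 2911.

2^1 ≡ 2 (mod 2911)
2^2 ≡ 2^2 = 4 ≡ 4 (mod 2911)
2^4 ≡ 4^2 = 16 ≡ 16 (mod 2911)
2^8 ≡ 16^2 = 256 ≡ 256 (mod 2911)
2^16 ≡ 256^2 = 65536 ≡ 1494 (mod 2911)
2^32 ≡ 1494^2 = 2232036 ≡ 2210 (mod 2911)
2^64 ≡ 2210^2 = 4884100 ≡ 2353 (mod 2911)
2^128 ≡ 2353^2 = 5536609 ≡ 2798 (mod 2911)
2^256 ≡ 2798^2 = 7828804 ≡ 1125 (mod 2911)
2^512 ≡ 1125^2 = 1265625 ≡ 2251 (mod 2911)
2^1024 ≡ 2251^2 = 5067001 ≡ 1861 (mod 2911)
2^2048 ≡ 1861^2 = 3463321 ≡ 2142 (mod 2911)
2910 = 2048 + 512 + 256 + 64 + 16 + 8 + 4 + 2 in binary powers of 2.
So 2^2910 ≡ 2142 · 2251 · 1125 · 2353 · 1494 · 256 · 16 · 4 ≡ 245 (mod 2911).
Since 245 ≠ 1, base 2 is a Fermat witness: 2911 is composite.

245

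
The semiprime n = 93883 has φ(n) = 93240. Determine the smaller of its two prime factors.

223

φ(n) = (p−1)(q−1) = n − (p+q) + 1, so p + q = 93883 − 93240 + 1 = 644.
p and q are the roots of t² − 644t + 93883 = 0.
Discriminant: 644² − 4·93883 = 414736 − 375532 = 39204; √39204 = 198.
q = (644 − 198)/2 = 223, p = (644 + 198)/2 = 421.
Check: 223 · 421 = 93883.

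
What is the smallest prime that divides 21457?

21457 is odd.
Digit sum 19, not divisible by 3.
Ends in 7: not divisible by 5.
7: 21457 = 7·3065 + 2
11: 21457 = 11·1950 + 7
13: 21457 = 13·1650 + 7
17: 21457 = 17·1262 + 3
19: 21457 = 19·1129 + 6
23: 21457 = 23·932 + 21
29: 21457 = 29·739 + 26
31: 21457 = 31·692 + 5
37: 21457 = 37·579 + 34
41: 21457 = 41·523 + 14
43: 21457 = 43·499

43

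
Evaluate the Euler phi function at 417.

Factor: 417 = 3 · 139.
φ(417) = (3−1) · (139−1) = 2 · 138 = 276.

276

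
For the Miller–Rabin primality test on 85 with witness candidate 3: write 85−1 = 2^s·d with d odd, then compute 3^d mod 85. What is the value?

73

85 − 1 = 84 = 2^2 · 21, so d = 21.
3^1 ≡ 3 (mod 85)
3^2 ≡ 3^2 = 9 ≡ 9 (mod 85)
3^4 ≡ 9^2 = 81 ≡ 81 (mod 85)
3^8 ≡ 81^2 = 6561 ≡ 16 (mod 85)
3^16 ≡ 16^2 = 256 ≡ 1 (mod 85)
21 = 16 + 4 + 1 in binary powers of 2.
So 3^21 ≡ 1 · 81 · 3 ≡ 73 (mod 85).
Squaring chain: 73 → 59; never reaches −1, so base 3 is a Miller–Rabin witness that 85 is composite.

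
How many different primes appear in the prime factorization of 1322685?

6

1322685 = 3^2 · 146965
146965 = 5 · 29393
29393 = 7 · 4199
4199 = 13 · 323
323 = 17 · 19
1322685 = 3^2 · 5 · 7 · 13 · 17 · 19, which has 6 distinct prime factors.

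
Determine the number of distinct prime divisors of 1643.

1643 = 31 · 53
1643 = 31 · 53, which has 2 distinct prime factors.

2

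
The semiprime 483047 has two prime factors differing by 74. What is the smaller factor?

659

Since p = q + 74, we have 483047 = q(q + 74), so q² + 74q − 483047 = 0.
Discriminant: 74² + 4·483047 = 5476 + 1932188 = 1937664; √1937664 = 1392.
q = (−74 + 1392)/2 = 659, and p = q + 74 = 733.
Check: 659 · 733 = 483047.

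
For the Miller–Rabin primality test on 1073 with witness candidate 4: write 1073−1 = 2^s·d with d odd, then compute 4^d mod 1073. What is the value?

1073 − 1 = 1072 = 2^4 · 67, so d = 67.
4^1 ≡ 4 (mod 1073)
4^2 ≡ 4^2 = 16 ≡ 16 (mod 1073)
4^4 ≡ 16^2 = 256 ≡ 256 (mod 1073)
4^8 ≡ 256^2 = 65536 ≡ 83 (mod 1073)
4^16 ≡ 83^2 = 6889 ≡ 451 (mod 1073)
4^32 ≡ 451^2 = 203401 ≡ 604 (mod 1073)
4^64 ≡ 604^2 = 364816 ≡ 1069 (mod 1073)
67 = 64 + 2 + 1 in binary powers of 2.
So 4^67 ≡ 1069 · 16 · 4 ≡ 817 (mod 1073).
Squaring chain: 817 → 83 → 451 → 604; never reaches −1, so base 4 is a Miller–Rabin witness that 1073 is composite.

817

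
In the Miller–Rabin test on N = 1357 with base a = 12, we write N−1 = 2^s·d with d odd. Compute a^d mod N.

579

1357 − 1 = 1356 = 2^2 · 339, so d = 339.
12^1 ≡ 12 (mod 1357)
12^2 ≡ 12^2 = 144 ≡ 144 (mod 1357)
12^4 ≡ 144^2 = 20736 ≡ 381 (mod 1357)
12^8 ≡ 381^2 = 145161 ≡ 1319 (mod 1357)
12^16 ≡ 1319^2 = 1739761 ≡ 87 (mod 1357)
12^32 ≡ 87^2 = 7569 ≡ 784 (mod 1357)
12^64 ≡ 784^2 = 614656 ≡ 1292 (mod 1357)
12^128 ≡ 1292^2 = 1669264 ≡ 154 (mod 1357)
12^256 ≡ 154^2 = 23716 ≡ 647 (mod 1357)
339 = 256 + 64 + 16 + 2 + 1 in binary powers of 2.
So 12^339 ≡ 647 · 1292 · 87 · 144 · 12 ≡ 579 (mod 1357).
Squaring chain: 579 → 62; never reaches −1, so base 12 is a Miller–Rabin witness that 1357 is composite.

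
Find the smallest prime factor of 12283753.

12283753 is odd.
Digit sum 31, not divisible by 3.
Ends in 3: not divisible by 5.
7: 12283753 = 7·1754821 + 6
11: 12283753 = 11·1116704 + 9
13: 12283753 = 13·944904 + 1
17: 12283753 = 17·722573 + 12
19: 12283753 = 19·646513 + 6
23: 12283753 = 23·534076 + 5
29: 12283753 = 29·423577 + 20
31: 12283753 = 31·396250 + 3
37: 12283753 = 37·331993 + 12
41: 12283753 = 41·299603 + 30
43: 12283753 = 43·285668 + 29
47: 12283753 = 47·261356 + 21
53: 12283753 = 53·231768 + 49
59: 12283753 = 59·208199 + 12
61: 12283753 = 61·201373

61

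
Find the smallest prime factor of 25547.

25547 is odd.
Digit sum 23, not divisible by 3.
Ends in 7: not divisible by 5.
7: 25547 = 7·3649 + 4
11: 25547 = 11·2322 + 5
13: 25547 = 13·1965 + 2
17: 25547 = 17·1502 + 13
19: 25547 = 19·1344 + 11
23: 25547 = 23·1110 + 17
29: 25547 = 29·880 + 27
31: 25547 = 31·824 + 3
37: 25547 = 37·690 + 17
41: 25547 = 41·623 + 4
43: 25547 = 43·594 + 5
47: 25547 = 47·543 + 26
53: 25547 = 53·482 + 1
59: 25547 = 59·433

59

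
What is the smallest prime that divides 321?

321 is odd.
Digit sum 6, divisible by 3.

3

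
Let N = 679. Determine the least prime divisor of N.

7

679 is odd.
Digit sum 22, not divisible by 3.
Ends in 9: not divisible by 5.
7: 679 = 7·97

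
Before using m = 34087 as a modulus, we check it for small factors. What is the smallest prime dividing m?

89

34087 is odd.
Digit sum 22, not divisible by 3.
Ends in 7: not divisible by 5.
7: 34087 = 7·4869 + 4
11: 34087 = 11·3098 + 9
13: 34087 = 13·2622 + 1
17: 34087 = 17·2005 + 2
19: 34087 = 19·1794 + 1
23: 34087 = 23·1482 + 1
29: 34087 = 29·1175 + 12
31: 34087 = 31·1099 + 18
37: 34087 = 37·921 + 10
41: 34087 = 41·831 + 16
43: 34087 = 43·792 + 31
47: 34087 = 47·725 + 12
53: 34087 = 53·643 + 8
59: 34087 = 59·577 + 44
61: 34087 = 61·558 + 49
67: 34087 = 67·508 + 51
71: 34087 = 71·480 + 7
73: 34087 = 73·466 + 69
79: 34087 = 79·431 + 38
83: 34087 = 83·410 + 57
89: 34087 = 89·383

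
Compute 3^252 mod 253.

31

3^1 ≡ 3 (mod 253)
3^2 ≡ 3^2 = 9 ≡ 9 (mod 253)
3^4 ≡ 9^2 = 81 ≡ 81 (mod 253)
3^8 ≡ 81^2 = 6561 ≡ 236 (mod 253)
3^16 ≡ 236^2 = 55696 ≡ 36 (mod 253)
3^32 ≡ 36^2 = 1296 ≡ 31 (mod 253)
3^64 ≡ 31^2 = 961 ≡ 202 (mod 253)
3^128 ≡ 202^2 = 40804 ≡ 71 (mod 253)
252 = 128 + 64 + 32 + 16 + 8 + 4 in binary powers of 2.
So 3^252 ≡ 71 · 202 · 31 · 36 · 236 · 81 ≡ 31 (mod 253).
Since 31 ≠ 1, base 3 is a Fermat witness: 253 is composite.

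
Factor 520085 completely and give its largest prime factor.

520085 = 5 · 104017
104017 = 41 · 2537
2537 = 43 · 59
59 is prime.
So 520085 = 5 · 41 · 43 · 59; the largest prime factor is 59.

59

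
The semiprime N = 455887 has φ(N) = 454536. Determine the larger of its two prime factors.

709

φ(n) = (p−1)(q−1) = n − (p+q) + 1, so p + q = 455887 − 454536 + 1 = 1352.
p and q are the roots of t² − 1352t + 455887 = 0.
Discriminant: 1352² − 4·455887 = 1827904 − 1823548 = 4356; √4356 = 66.
q = (1352 − 66)/2 = 643, p = (1352 + 66)/2 = 709.
Check: 643 · 709 = 455887.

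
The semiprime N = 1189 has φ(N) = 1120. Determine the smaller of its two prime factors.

29

φ(n) = (p−1)(q−1) = n − (p+q) + 1, so p + q = 1189 − 1120 + 1 = 70.
p and q are the roots of t² − 70t + 1189 = 0.
Discriminant: 70² − 4·1189 = 4900 − 4756 = 144; √144 = 12.
q = (70 − 12)/2 = 29, p = (70 + 12)/2 = 41.
Check: 29 · 41 = 1189.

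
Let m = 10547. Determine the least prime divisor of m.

53

10547 is odd.
Digit sum 17, not divisible by 3.
Ends in 7: not divisible by 5.
7: 10547 = 7·1506 + 5
11: 10547 = 11·958 + 9
13: 10547 = 13·811 + 4
17: 10547 = 17·620 + 7
19: 10547 = 19·555 + 2
23: 10547 = 23·458 + 13
29: 10547 = 29·363 + 20
31: 10547 = 31·340 + 7
37: 10547 = 37·285 + 2
41: 10547 = 41·257 + 10
43: 10547 = 43·245 + 12
47: 10547 = 47·224 + 19
53: 10547 = 53·199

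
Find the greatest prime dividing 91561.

79

91561 = 19 · 4819
4819 = 61 · 79
79 is prime.
So 91561 = 19 · 61 · 79; the largest prime factor is 79.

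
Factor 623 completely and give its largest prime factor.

89

623 = 7 · 89
89 is prime.
So 623 = 7 · 89; the largest prime factor is 89.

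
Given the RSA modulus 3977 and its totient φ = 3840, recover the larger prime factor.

97

φ(n) = (p−1)(q−1) = n − (p+q) + 1, so p + q = 3977 − 3840 + 1 = 138.
p and q are the roots of t² − 138t + 3977 = 0.
Discriminant: 138² − 4·3977 = 19044 − 15908 = 3136; √3136 = 56.
q = (138 − 56)/2 = 41, p = (138 + 56)/2 = 97.
Check: 41 · 97 = 3977.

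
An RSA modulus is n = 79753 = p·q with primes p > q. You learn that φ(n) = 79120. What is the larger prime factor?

461

φ(n) = (p−1)(q−1) = n − (p+q) + 1, so p + q = 79753 − 79120 + 1 = 634.
p and q are the roots of t² − 634t + 79753 = 0.
Discriminant: 634² − 4·79753 = 401956 − 319012 = 82944; √82944 = 288.
q = (634 − 288)/2 = 173, p = (634 + 288)/2 = 461.
Check: 173 · 461 = 79753.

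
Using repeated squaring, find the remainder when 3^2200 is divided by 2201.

3^1 ≡ 3 (mod 2201)
3^2 ≡ 3^2 = 9 ≡ 9 (mod 2201)
3^4 ≡ 9^2 = 81 ≡ 81 (mod 2201)
3^8 ≡ 81^2 = 6561 ≡ 2159 (mod 2201)
3^16 ≡ 2159^2 = 4661281 ≡ 1764 (mod 2201)
3^32 ≡ 1764^2 = 3111696 ≡ 1683 (mod 2201)
3^64 ≡ 1683^2 = 2832489 ≡ 2003 (mod 2201)
3^128 ≡ 2003^2 = 4012009 ≡ 1787 (mod 2201)
3^256 ≡ 1787^2 = 3193369 ≡ 1919 (mod 2201)
3^512 ≡ 1919^2 = 3682561 ≡ 288 (mod 2201)
3^1024 ≡ 288^2 = 82944 ≡ 1507 (mod 2201)
3^2048 ≡ 1507^2 = 2271049 ≡ 1818 (mod 2201)
2200 = 2048 + 128 + 16 + 8 in binary powers of 2.
So 3^2200 ≡ 1818 · 1787 · 1764 · 2159 ≡ 1110 (mod 2201).
Since 1110 ≠ 1, base 3 is a Fermat witness: 2201 is composite.

1110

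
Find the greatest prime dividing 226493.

226493 = 47 · 4819
4819 = 61 · 79
79 is prime.
So 226493 = 47 · 61 · 79; the largest prime factor is 79.

79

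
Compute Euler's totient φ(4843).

Factor: 4843 = 29 · 167.
φ(4843) = (29−1) · (167−1) = 28 · 166 = 4648.

4648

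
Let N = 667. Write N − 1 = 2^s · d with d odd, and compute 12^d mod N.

667 − 1 = 666 = 2^1 · 333, so d = 333.
12^1 ≡ 12 (mod 667)
12^2 ≡ 12^2 = 144 ≡ 144 (mod 667)
12^4 ≡ 144^2 = 20736 ≡ 59 (mod 667)
12^8 ≡ 59^2 = 3481 ≡ 146 (mod 667)
12^16 ≡ 146^2 = 21316 ≡ 639 (mod 667)
12^32 ≡ 639^2 = 408321 ≡ 117 (mod 667)
12^64 ≡ 117^2 = 13689 ≡ 349 (mod 667)
12^128 ≡ 349^2 = 121801 ≡ 407 (mod 667)
12^256 ≡ 407^2 = 165649 ≡ 233 (mod 667)
333 = 256 + 64 + 8 + 4 + 1 in binary powers of 2.
So 12^333 ≡ 233 · 349 · 146 · 59 · 12 ≡ 302 (mod 667).
Squaring chain: 302; never reaches −1, so base 12 is a Miller–Rabin witness that 667 is composite.

302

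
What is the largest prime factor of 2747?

2747 = 41 · 67
67 is prime.
So 2747 = 41 · 67; the largest prime factor is 67.

67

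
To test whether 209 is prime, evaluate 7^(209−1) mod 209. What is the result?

64

7^1 ≡ 7 (mod 209)
7^2 ≡ 7^2 = 49 ≡ 49 (mod 209)
7^4 ≡ 49^2 = 2401 ≡ 102 (mod 209)
7^8 ≡ 102^2 = 10404 ≡ 163 (mod 209)
7^16 ≡ 163^2 = 26569 ≡ 26 (mod 209)
7^32 ≡ 26^2 = 676 ≡ 49 (mod 209)
7^64 ≡ 49^2 = 2401 ≡ 102 (mod 209)
7^128 ≡ 102^2 = 10404 ≡ 163 (mod 209)
208 = 128 + 64 + 16 in binary powers of 2.
So 7^208 ≡ 163 · 102 · 26 ≡ 64 (mod 209).
Since 64 ≠ 1, base 7 is a Fermat witness: 209 is composite.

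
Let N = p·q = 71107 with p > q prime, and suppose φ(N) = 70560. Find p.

φ(n) = (p−1)(q−1) = n − (p+q) + 1, so p + q = 71107 − 70560 + 1 = 548.
p and q are the roots of t² − 548t + 71107 = 0.
Discriminant: 548² − 4·71107 = 300304 − 284428 = 15876; √15876 = 126.
q = (548 − 126)/2 = 211, p = (548 + 126)/2 = 337.
Check: 211 · 337 = 71107.

337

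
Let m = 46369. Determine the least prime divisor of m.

46369 is odd.
Digit sum 28, not divisible by 3.
Ends in 9: not divisible by 5.
7: 46369 = 7·6624 + 1
11: 46369 = 11·4215 + 4
13: 46369 = 13·3566 + 11
17: 46369 = 17·2727 + 10
19: 46369 = 19·2440 + 9
23: 46369 = 23·2016 + 1
29: 46369 = 29·1598 + 27
31: 46369 = 31·1495 + 24
37: 46369 = 37·1253 + 8
41: 46369 = 41·1130 + 39
43: 46369 = 43·1078 + 15
47: 46369 = 47·986 + 27
53: 46369 = 53·874 + 47
59: 46369 = 59·785 + 54
61: 46369 = 61·760 + 9
67: 46369 = 67·692 + 5
71: 46369 = 71·653 + 6
73: 46369 = 73·635 + 14
79: 46369 = 79·586 + 75
83: 46369 = 83·558 + 55
89: 46369 = 89·521

89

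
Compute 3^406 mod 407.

3^1 ≡ 3 (mod 407)
3^2 ≡ 3^2 = 9 ≡ 9 (mod 407)
3^4 ≡ 9^2 = 81 ≡ 81 (mod 407)
3^8 ≡ 81^2 = 6561 ≡ 49 (mod 407)
3^16 ≡ 49^2 = 2401 ≡ 366 (mod 407)
3^32 ≡ 366^2 = 133956 ≡ 53 (mod 407)
3^64 ≡ 53^2 = 2809 ≡ 367 (mod 407)
3^128 ≡ 367^2 = 134689 ≡ 379 (mod 407)
3^256 ≡ 379^2 = 143641 ≡ 377 (mod 407)
406 = 256 + 128 + 16 + 4 + 2 in binary powers of 2.
So 3^406 ≡ 377 · 379 · 366 · 81 · 9 ≡ 256 (mod 407).
Since 256 ≠ 1, base 3 is a Fermat witness: 407 is composite.

256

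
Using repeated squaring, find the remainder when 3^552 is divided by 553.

176

3^1 ≡ 3 (mod 553)
3^2 ≡ 3^2 = 9 ≡ 9 (mod 553)
3^4 ≡ 9^2 = 81 ≡ 81 (mod 553)
3^8 ≡ 81^2 = 6561 ≡ 478 (mod 553)
3^16 ≡ 478^2 = 228484 ≡ 95 (mod 553)
3^32 ≡ 95^2 = 9025 ≡ 177 (mod 553)
3^64 ≡ 177^2 = 31329 ≡ 361 (mod 553)
3^128 ≡ 361^2 = 130321 ≡ 366 (mod 553)
3^256 ≡ 366^2 = 133956 ≡ 130 (mod 553)
3^512 ≡ 130^2 = 16900 ≡ 310 (mod 553)
552 = 512 + 32 + 8 in binary powers of 2.
So 3^552 ≡ 310 · 177 · 478 ≡ 176 (mod 553).
Since 176 ≠ 1, base 3 is a Fermat witness: 553 is composite.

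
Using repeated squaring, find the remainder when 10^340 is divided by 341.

67

10^1 ≡ 10 (mod 341)
10^2 ≡ 10^2 = 100 ≡ 100 (mod 341)
10^4 ≡ 100^2 = 10000 ≡ 111 (mod 341)
10^8 ≡ 111^2 = 12321 ≡ 45 (mod 341)
10^16 ≡ 45^2 = 2025 ≡ 320 (mod 341)
10^32 ≡ 320^2 = 102400 ≡ 100 (mod 341)
10^64 ≡ 100^2 = 10000 ≡ 111 (mod 341)
10^128 ≡ 111^2 = 12321 ≡ 45 (mod 341)
10^256 ≡ 45^2 = 2025 ≡ 320 (mod 341)
340 = 256 + 64 + 16 + 4 in binary powers of 2.
So 10^340 ≡ 320 · 111 · 320 · 111 ≡ 67 (mod 341).
Since 67 ≠ 1, base 10 is a Fermat witness: 341 is composite.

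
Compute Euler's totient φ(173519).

Factor: 173519 = 17 · 59 · 173.
φ(173519) = (17−1) · (59−1) · (173−1) = 16 · 58 · 172 = 159616.

159616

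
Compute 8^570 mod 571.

8^1 ≡ 8 (mod 571)
8^2 ≡ 8^2 = 64 ≡ 64 (mod 571)
8^4 ≡ 64^2 = 4096 ≡ 99 (mod 571)
8^8 ≡ 99^2 = 9801 ≡ 94 (mod 571)
8^16 ≡ 94^2 = 8836 ≡ 271 (mod 571)
8^32 ≡ 271^2 = 73441 ≡ 353 (mod 571)
8^64 ≡ 353^2 = 124609 ≡ 131 (mod 571)
8^128 ≡ 131^2 = 17161 ≡ 31 (mod 571)
8^256 ≡ 31^2 = 961 ≡ 390 (mod 571)
8^512 ≡ 390^2 = 152100 ≡ 214 (mod 571)
570 = 512 + 32 + 16 + 8 + 2 in binary powers of 2.
So 8^570 ≡ 214 · 353 · 271 · 94 · 64 ≡ 1 (mod 571).
Since the result is 1, base 8 gives no evidence that 571 is composite.

1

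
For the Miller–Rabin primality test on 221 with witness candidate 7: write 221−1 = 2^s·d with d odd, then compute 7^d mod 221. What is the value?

221 − 1 = 220 = 2^2 · 55, so d = 55.
7^1 ≡ 7 (mod 221)
7^2 ≡ 7^2 = 49 ≡ 49 (mod 221)
7^4 ≡ 49^2 = 2401 ≡ 191 (mod 221)
7^8 ≡ 191^2 = 36481 ≡ 16 (mod 221)
7^16 ≡ 16^2 = 256 ≡ 35 (mod 221)
7^32 ≡ 35^2 = 1225 ≡ 120 (mod 221)
55 = 32 + 16 + 4 + 2 + 1 in binary powers of 2.
So 7^55 ≡ 120 · 35 · 191 · 49 · 7 ≡ 97 (mod 221).
Squaring chain: 97 → 127; never reaches −1, so base 7 is a Miller–Rabin witness that 221 is composite.

97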